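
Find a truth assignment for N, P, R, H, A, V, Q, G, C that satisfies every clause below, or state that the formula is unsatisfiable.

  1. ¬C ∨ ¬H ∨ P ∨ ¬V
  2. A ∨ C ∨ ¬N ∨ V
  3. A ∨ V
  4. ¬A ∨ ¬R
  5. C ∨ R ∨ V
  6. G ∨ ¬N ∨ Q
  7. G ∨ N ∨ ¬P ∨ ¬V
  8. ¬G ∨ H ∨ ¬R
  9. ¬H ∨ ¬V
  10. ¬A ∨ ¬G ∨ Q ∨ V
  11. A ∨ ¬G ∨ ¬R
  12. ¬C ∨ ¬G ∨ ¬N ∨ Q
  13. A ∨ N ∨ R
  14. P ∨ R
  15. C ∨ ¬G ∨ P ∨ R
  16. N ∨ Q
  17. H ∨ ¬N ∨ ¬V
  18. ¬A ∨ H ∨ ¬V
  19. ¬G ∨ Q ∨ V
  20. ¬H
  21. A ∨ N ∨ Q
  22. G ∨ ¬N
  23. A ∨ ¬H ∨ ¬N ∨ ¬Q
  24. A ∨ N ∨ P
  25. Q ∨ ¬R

Unit clause (¬H) forces H = False.
Set N = False.
  then (N ∨ Q) forces Q = True.
Try P = False:
  (P ∨ R) forces R = True.
  (¬A ∨ ¬R) forces A = False.
  clause (A ∨ N ∨ P) is falsified — backtrack.
So P = True.
Try R = True:
  (¬A ∨ ¬R) forces A = False.
  (A ∨ V) forces V = True.
  (G ∨ N ∨ ¬P ∨ ¬V) forces G = True.
  clause (¬G ∨ H ∨ ¬R) is falsified — backtrack.
So R = False.
  then (A ∨ N ∨ R) forces A = True.
  then (¬A ∨ H ∨ ¬V) forces V = False.
  then (C ∨ R ∨ V) forces C = True.
Set G = False.
All clauses satisfied.

N = False, P = True, R = False, H = False, A = True, V = False, Q = True, G = False, C = True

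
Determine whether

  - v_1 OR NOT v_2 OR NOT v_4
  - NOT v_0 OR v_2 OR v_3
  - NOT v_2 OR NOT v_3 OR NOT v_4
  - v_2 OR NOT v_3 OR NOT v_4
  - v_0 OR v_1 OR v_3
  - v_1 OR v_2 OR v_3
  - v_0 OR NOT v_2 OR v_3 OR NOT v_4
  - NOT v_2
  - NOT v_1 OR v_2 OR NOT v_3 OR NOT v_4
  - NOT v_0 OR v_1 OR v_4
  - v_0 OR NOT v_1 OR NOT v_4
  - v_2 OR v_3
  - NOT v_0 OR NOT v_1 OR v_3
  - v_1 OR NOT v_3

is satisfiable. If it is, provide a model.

Unit clause (NOT v_2) forces v_2 = False.
In (v_2 OR v_3) only v_3 is left, so v_3 = True.
In (v_1 OR NOT v_3) only v_1 is left, so v_1 = True.
In (v_2 OR NOT v_3 OR NOT v_4) only NOT v_4 is left, so v_4 = False.
Set v_0 = False.
All clauses satisfied.

v_0 = False, v_1 = True, v_2 = False, v_3 = True, v_4 = False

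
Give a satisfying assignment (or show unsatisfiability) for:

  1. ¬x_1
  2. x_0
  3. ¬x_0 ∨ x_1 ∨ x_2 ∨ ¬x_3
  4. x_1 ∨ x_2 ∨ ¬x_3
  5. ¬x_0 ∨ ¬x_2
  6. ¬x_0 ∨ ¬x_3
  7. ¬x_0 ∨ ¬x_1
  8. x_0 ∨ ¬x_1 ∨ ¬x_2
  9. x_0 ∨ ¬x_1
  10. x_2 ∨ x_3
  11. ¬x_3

UNSATISFIABLE

Case x_0 = True:
  (¬x_1) forces x_1 = False.
  (¬x_0 ∨ ¬x_2) forces x_2 = False.
  (¬x_0 ∨ x_1 ∨ x_2 ∨ ¬x_3) forces x_3 = False.
  Clause (x_2 ∨ x_3) is falsified — contradiction.
Case x_0 = False:
  Clause (x_0) is falsified — contradiction.
Both cases fail, so the formula is unsatisfiable.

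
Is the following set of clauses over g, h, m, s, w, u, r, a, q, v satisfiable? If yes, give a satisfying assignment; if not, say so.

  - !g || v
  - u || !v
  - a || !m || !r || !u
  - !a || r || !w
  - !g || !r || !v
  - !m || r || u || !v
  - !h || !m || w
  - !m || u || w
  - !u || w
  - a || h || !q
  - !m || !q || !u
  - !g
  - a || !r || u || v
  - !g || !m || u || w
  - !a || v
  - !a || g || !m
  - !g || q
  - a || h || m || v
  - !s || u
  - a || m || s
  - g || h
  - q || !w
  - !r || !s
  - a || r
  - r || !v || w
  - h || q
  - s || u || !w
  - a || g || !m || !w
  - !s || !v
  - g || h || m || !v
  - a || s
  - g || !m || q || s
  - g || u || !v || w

Unit clause (!g) forces g = False.
In (g || h) only h is left, so h = True.
Set m = False.
Set s = False.
  then (a || m || s) forces a = True.
  then (!a || v) forces v = True.
  then (u || !v) forces u = True.
  then (!u || w) forces w = True.
  then (q || !w) forces q = True.
  then (!a || r || !w) forces r = True.
All clauses satisfied.

g=F, h=T, m=F, s=F, w=T, u=T, r=T, a=T, q=T, v=T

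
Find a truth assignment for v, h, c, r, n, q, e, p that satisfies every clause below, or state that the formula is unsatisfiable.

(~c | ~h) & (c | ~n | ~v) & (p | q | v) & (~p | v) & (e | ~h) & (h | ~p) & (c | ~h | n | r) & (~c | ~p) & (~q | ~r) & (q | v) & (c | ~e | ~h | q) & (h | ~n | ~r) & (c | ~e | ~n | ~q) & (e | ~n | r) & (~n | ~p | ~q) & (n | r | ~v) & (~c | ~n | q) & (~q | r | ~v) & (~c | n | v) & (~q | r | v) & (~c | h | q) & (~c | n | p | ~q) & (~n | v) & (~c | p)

v = True, h = False, c = False, r = True, n = False, q = False, e = False, p = False

Try v = False:
  (~p | v) forces p = False.
  (p | q | v) forces q = True.
  (~q | ~r) forces r = False.
  clause (~q | r | v) is falsified — backtrack.
So v = True.
Set h = False.
  then (h | ~p) forces p = False.
  then (~c | p) forces c = False.
  then (c | ~n | ~v) forces n = False.
  then (n | r | ~v) forces r = True.
  then (~q | ~r) forces q = False.
Set e = False.
All clauses satisfied.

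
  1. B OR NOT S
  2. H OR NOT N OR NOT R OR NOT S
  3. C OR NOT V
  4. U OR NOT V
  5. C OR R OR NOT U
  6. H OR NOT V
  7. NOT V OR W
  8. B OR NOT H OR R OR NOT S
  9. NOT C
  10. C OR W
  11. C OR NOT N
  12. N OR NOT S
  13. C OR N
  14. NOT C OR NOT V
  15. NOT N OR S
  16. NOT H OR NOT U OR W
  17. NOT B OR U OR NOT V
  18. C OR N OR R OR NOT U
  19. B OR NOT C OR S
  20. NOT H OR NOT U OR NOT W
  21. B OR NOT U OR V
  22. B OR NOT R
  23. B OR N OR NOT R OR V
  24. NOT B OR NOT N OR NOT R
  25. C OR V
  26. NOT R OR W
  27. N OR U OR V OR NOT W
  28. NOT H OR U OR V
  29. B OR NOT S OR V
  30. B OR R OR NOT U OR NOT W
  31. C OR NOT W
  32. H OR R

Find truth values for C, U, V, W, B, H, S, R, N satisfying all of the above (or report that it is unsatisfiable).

No satisfying assignment exists.

Case C = True:
  Clause (NOT C) is falsified — contradiction.
Case C = False:
  (C OR NOT V) forces V = False.
  Clause (C OR V) is falsified — contradiction.
Both cases fail, so the formula is unsatisfiable.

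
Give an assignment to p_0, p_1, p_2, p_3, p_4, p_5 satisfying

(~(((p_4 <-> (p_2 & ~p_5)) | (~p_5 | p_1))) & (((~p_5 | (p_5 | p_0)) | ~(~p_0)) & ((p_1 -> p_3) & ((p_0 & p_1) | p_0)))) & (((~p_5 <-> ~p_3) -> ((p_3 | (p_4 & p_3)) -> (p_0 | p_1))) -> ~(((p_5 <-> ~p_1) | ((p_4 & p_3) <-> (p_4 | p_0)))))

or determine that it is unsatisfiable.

Case p_0 = True: the formula simplifies to (~(((p_4 <-> (p_2 & ~p_5)) | (~p_5 | p_1))) & (p_1 -> p_3)) & ~(((p_5 <-> ~p_1) | (p_4 & p_3))).
  p_1 = True: the conjunct ~(((p_4 <-> (p_2 & ~p_5)) | (~p_5 | p_1))) becomes ~(((p_4 <-> (p_2 & ~p_5)) | True)) = False.
  p_1 = False: simplifies to ~(((p_4 <-> (p_2 & ~p_5)) | ~p_5)) & ~((p_5 | (p_4 & p_3))).
    p_5 = True: the conjunct ~((p_5 | (p_4 & p_3))) becomes ~((True | (p_4 & p_3))) = False.
    p_5 = False: the conjunct ~(((p_4 <-> (p_2 & ~p_5)) | ~p_5)) becomes ~(((p_4 <-> p_2) | True)) = False.
Case p_0 = False: the conjunct (p_0 & p_1) | p_0 becomes (False & p_1) | False = False.
Both cases fail — unsatisfiable.

Unsatisfiable — no assignment works.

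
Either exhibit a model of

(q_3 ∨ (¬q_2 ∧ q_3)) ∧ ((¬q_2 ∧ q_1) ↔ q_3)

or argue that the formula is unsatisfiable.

q_1 = True, q_2 = False, q_3 = True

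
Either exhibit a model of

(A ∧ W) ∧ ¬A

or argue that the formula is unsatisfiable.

Case A = True: the conjunct ¬A is False.
Case A = False: the conjunct A is False.
Both cases fail — unsatisfiable.

UNSATISFIABLE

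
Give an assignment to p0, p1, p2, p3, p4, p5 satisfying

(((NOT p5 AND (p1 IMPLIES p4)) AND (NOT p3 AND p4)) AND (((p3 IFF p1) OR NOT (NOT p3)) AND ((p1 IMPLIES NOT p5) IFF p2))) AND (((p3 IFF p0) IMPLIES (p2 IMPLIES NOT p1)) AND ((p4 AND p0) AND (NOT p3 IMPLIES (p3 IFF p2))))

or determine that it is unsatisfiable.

Case p3 = True: the conjunct NOT p3 is False.
Case p3 = False: the formula simplifies to (((NOT p5 AND (p1 IMPLIES p4)) AND p4) AND (NOT p1 AND ((p1 IMPLIES NOT p5) IFF p2))) AND ((NOT p0 IMPLIES (p2 IMPLIES NOT p1)) AND ((p4 AND p0) AND NOT p2)).
  p1 = True: the conjunct NOT p1 is False.
  p1 = False: simplifies to ((NOT p5 AND p4) AND p2) AND ((p4 AND p0) AND NOT p2).
    p2 = True: the conjunct NOT p2 is False.
    p2 = False: the conjunct p2 is False.
Both cases fail — unsatisfiable.

No satisfying assignment exists.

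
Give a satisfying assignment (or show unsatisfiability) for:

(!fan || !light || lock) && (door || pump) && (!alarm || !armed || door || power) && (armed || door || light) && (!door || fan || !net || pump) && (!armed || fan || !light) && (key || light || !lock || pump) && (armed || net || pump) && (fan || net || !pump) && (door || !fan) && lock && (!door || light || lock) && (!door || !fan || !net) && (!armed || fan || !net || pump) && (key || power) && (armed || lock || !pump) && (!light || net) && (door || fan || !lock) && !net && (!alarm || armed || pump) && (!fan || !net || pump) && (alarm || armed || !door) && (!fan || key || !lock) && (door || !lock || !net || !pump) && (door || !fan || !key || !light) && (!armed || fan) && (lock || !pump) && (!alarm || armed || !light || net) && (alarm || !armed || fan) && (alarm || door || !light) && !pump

pump: False, lock: True, door: True, armed: True, key: True, power: False, light: False, fan: True, alarm: False, net: False

Unit clause (lock) forces lock = True.
Unit clause (!net) forces net = False.
Unit clause (!pump) forces pump = False.
In (door || pump) only door is left, so door = True.
In (armed || net || pump) only armed is left, so armed = True.
In (!light || net) only !light is left, so light = False.
In (!armed || fan) only fan is left, so fan = True.
In (key || light || !lock || pump) only key is left, so key = True.
Set power = False.
Set alarm = False.
All clauses satisfied.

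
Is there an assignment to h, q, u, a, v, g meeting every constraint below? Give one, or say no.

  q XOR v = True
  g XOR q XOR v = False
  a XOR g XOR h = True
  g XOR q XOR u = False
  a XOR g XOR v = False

h: True, q: True, u: False, a: True, v: False, g: True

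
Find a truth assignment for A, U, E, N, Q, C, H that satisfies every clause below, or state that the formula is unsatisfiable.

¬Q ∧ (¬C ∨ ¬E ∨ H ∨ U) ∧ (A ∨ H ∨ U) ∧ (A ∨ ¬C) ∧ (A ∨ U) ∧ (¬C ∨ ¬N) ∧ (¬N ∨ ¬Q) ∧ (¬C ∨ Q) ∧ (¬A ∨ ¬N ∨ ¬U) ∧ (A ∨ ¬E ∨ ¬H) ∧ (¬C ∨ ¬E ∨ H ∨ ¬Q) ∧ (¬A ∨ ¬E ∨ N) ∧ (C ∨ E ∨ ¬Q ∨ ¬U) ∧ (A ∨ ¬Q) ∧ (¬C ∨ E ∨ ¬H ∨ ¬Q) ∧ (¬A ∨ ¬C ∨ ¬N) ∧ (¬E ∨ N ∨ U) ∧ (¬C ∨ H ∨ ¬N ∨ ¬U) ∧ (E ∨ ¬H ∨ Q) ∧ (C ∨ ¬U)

Unit clause (¬Q) forces Q = False.
In (¬C ∨ Q) only ¬C is left, so C = False.
In (C ∨ ¬U) only ¬U is left, so U = False.
In (A ∨ U) only A is left, so A = True.
Set E = False.
  then (E ∨ ¬H ∨ Q) forces H = False.
Set N = False.
All clauses satisfied.

A=T; U=F; E=F; N=F; Q=F; C=F; H=F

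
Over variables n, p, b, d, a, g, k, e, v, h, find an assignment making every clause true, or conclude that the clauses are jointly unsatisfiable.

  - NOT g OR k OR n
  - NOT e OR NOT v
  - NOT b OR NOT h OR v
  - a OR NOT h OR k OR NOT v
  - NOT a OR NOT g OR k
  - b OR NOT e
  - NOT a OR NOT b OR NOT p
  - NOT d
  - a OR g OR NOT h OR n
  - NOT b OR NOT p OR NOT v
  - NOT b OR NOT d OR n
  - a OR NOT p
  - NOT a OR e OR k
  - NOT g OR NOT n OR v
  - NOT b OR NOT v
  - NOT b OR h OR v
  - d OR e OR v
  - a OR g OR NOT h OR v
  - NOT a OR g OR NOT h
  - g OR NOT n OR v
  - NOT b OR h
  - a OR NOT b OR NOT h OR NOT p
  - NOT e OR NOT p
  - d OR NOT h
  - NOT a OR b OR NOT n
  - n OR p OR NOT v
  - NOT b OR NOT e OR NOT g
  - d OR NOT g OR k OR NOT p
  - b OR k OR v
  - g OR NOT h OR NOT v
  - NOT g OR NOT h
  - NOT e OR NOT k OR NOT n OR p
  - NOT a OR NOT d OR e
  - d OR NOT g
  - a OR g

Unit clause (NOT d) forces d = False.
In (d OR NOT h) only NOT h is left, so h = False.
In (d OR NOT g) only NOT g is left, so g = False.
In (a OR g) only a is left, so a = True.
In (NOT b OR h) only NOT b is left, so b = False.
In (NOT a OR b OR NOT n) only NOT n is left, so n = False.
In (b OR NOT e) only NOT e is left, so e = False.
In (NOT a OR e OR k) only k is left, so k = True.
In (d OR e OR v) only v is left, so v = True.
In (n OR p OR NOT v) only p is left, so p = True.
All clauses satisfied.

n: False, p: True, b: False, d: False, a: True, g: False, k: True, e: False, v: True, h: False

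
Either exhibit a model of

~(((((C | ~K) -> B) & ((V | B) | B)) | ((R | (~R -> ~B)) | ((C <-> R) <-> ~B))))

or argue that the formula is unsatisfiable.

UNSATISFIABLE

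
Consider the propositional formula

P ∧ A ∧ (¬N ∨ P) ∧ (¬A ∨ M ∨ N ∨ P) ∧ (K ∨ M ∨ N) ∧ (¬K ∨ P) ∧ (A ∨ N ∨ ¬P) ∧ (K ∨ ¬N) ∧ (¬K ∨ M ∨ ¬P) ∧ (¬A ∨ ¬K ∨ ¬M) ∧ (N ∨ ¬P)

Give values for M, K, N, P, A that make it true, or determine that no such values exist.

The formula is unsatisfiable.

Case P = True:
  (A) forces A = True.
  (N ∨ ¬P) forces N = True.
  (K ∨ ¬N) forces K = True.
  (¬K ∨ M ∨ ¬P) forces M = True.
  Clause (¬A ∨ ¬K ∨ ¬M) is falsified — contradiction.
Case P = False:
  Clause (P) is falsified — contradiction.
Both cases fail, so the formula is unsatisfiable.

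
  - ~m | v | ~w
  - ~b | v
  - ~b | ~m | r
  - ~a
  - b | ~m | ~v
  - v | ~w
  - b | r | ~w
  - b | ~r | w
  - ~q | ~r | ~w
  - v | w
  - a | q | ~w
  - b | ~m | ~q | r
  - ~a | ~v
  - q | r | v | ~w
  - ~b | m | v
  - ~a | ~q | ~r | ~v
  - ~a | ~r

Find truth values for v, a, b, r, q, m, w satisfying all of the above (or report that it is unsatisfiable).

v = True; a = False; b = True; r = False; q = True; m = False; w = True

Unit clause (~a) forces a = False.
Set v = True.
Set b = True.
Set r = False.
  then (~b | ~m | r) forces m = False.
Set q = True.
Set w = True.
All clauses satisfied.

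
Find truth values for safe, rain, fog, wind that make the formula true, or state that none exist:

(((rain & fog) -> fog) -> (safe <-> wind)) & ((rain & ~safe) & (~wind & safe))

No satisfying assignment exists.

Case safe = True: the conjunct ~safe is False.
Case safe = False: the conjunct safe is False.
Both cases fail — unsatisfiable.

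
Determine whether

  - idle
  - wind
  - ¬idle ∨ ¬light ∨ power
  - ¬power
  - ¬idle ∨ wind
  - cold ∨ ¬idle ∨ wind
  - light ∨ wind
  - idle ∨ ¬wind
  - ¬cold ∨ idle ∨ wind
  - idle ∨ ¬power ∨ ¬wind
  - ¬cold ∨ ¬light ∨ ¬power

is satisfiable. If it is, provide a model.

Unit clause (idle) forces idle = True.
Unit clause (wind) forces wind = True.
Unit clause (¬power) forces power = False.
In (¬idle ∨ ¬light ∨ power) only ¬light is left, so light = False.
Set cold = False.
All clauses satisfied.

idle = True, wind = True, power = False, light = False, cold = False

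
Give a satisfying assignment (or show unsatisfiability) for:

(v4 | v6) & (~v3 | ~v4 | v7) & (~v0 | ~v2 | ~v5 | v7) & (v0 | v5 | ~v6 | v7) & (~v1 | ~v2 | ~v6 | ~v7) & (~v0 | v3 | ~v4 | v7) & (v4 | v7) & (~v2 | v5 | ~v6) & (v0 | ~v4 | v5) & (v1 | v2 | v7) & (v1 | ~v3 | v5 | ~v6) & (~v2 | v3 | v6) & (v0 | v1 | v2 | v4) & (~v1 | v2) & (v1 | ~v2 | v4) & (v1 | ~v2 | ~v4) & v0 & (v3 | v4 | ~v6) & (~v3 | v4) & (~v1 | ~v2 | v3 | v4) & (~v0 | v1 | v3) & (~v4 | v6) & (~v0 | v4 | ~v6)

Unit clause (v0) forces v0 = True.
Set v1 = False.
  then (~v0 | v1 | v3) forces v3 = True.
  then (~v3 | v4) forces v4 = True.
  then (~v4 | v6) forces v6 = True.
  then (~v3 | ~v4 | v7) forces v7 = True.
  then (v1 | ~v3 | v5 | ~v6) forces v5 = True.
  then (v1 | ~v2 | ~v4) forces v2 = False.
All clauses satisfied.

v0 = True, v1 = False, v2 = False, v3 = True, v4 = True, v5 = True, v6 = True, v7 = True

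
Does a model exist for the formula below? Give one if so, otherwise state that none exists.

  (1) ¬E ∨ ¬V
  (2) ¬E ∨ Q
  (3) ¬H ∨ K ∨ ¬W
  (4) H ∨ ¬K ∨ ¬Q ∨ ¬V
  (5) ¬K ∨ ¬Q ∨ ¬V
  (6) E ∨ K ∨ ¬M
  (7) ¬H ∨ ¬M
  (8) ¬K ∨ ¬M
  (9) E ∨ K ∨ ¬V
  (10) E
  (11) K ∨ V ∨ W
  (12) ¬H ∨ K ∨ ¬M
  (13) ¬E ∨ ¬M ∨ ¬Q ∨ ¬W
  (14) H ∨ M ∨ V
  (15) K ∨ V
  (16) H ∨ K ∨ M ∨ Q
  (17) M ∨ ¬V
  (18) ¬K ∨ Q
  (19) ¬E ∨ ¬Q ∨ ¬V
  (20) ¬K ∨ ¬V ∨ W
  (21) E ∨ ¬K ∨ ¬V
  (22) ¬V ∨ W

Unit clause (E) forces E = True.
In (¬E ∨ ¬V) only ¬V is left, so V = False.
In (¬E ∨ Q) only Q is left, so Q = True.
In (K ∨ V) only K is left, so K = True.
In (¬K ∨ ¬M) only ¬M is left, so M = False.
In (H ∨ M ∨ V) only H is left, so H = True.
Set W = True.
All clauses satisfied.

W=T, V=F, M=F, E=T, H=T, K=T, Q=T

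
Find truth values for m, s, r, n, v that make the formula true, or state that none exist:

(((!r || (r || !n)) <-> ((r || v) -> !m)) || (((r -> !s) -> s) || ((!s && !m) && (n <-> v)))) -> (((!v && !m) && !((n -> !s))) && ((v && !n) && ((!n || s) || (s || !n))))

m = True; s = False; r = False; n = True; v = True

  (((!r || (r || !n)) <-> ((r || v) -> !m)) || (((r -> !s) -> s) || ((!s && !m) && (n <-> v)))) -> (((!v && !m) && !((n -> !s))) && ((v && !n) && ((!n || s) || (s || !n)))) = True
    ((!r || (r || !n)) <-> ((r || v) -> !m)) || (((r -> !s) -> s) || ((!s && !m) && (n <-> v))) = False
      (!r || (r || !n)) <-> ((r || v) -> !m) = False
        !r || (r || !n) = True
          !r = True
          r || !n = False
            !n = False
        (r || v) -> !m = False
          r || v = True
          !m = False
      ((r -> !s) -> s) || ((!s && !m) && (n <-> v)) = False
        (r -> !s) -> s = False
          r -> !s = True
            !s = True
        (!s && !m) && (n <-> v) = False
          !s && !m = False
            !s = True
            !m = False
          n <-> v = True
    ((!v && !m) && !((n -> !s))) && ((v && !n) && ((!n || s) || (s || !n))) = False
      (!v && !m) && !((n -> !s)) = False
        !v && !m = False
          !v = False
          !m = False
        !((n -> !s)) = False
          n -> !s = True
            !s = True
      (v && !n) && ((!n || s) || (s || !n)) = False
        v && !n = False
          !n = False
        (!n || s) || (s || !n) = False
          !n || s = False
            !n = False
          s || !n = False
            !n = False
The formula evaluates to True.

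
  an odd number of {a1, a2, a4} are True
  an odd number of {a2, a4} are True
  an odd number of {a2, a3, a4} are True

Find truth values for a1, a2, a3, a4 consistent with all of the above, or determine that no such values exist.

a1: False, a2: True, a3: False, a4: False

{a1, a2, a4}: 1 true → odd ✓
{a2, a4}: 1 true → odd ✓
{a2, a3, a4}: 1 true → odd ✓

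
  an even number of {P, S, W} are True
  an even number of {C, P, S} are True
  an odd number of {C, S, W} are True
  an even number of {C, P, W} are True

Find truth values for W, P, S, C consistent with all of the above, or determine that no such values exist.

W = True; P = False; S = True; C = True

{P, S, W}: 2 true → even ✓
{C, P, S}: 2 true → even ✓
{C, S, W}: 3 true → odd ✓
{C, P, W}: 2 true → even ✓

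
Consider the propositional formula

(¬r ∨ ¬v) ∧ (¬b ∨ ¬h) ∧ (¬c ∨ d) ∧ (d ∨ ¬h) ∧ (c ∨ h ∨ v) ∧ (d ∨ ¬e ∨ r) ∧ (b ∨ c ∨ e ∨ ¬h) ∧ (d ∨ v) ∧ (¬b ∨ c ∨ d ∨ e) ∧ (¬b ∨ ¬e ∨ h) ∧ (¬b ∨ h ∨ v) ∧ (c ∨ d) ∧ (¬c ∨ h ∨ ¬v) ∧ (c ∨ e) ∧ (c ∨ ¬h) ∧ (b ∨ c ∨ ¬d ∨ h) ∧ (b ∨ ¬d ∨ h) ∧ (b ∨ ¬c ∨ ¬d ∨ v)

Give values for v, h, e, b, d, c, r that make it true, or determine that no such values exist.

Set v = True.
  then (¬r ∨ ¬v) forces r = False.
Try h = False:
  (¬c ∨ h ∨ ¬v) forces c = False.
  (c ∨ d) forces d = True.
  (c ∨ e) forces e = True.
  (¬b ∨ ¬e ∨ h) forces b = False.
  clause (b ∨ c ∨ ¬d ∨ h) is falsified — backtrack.
So h = True.
  then (¬b ∨ ¬h) forces b = False.
  then (d ∨ ¬h) forces d = True.
  then (c ∨ ¬h) forces c = True.
Set e = True.
All clauses satisfied.

v: True; h: True; e: True; b: False; d: True; c: True; r: False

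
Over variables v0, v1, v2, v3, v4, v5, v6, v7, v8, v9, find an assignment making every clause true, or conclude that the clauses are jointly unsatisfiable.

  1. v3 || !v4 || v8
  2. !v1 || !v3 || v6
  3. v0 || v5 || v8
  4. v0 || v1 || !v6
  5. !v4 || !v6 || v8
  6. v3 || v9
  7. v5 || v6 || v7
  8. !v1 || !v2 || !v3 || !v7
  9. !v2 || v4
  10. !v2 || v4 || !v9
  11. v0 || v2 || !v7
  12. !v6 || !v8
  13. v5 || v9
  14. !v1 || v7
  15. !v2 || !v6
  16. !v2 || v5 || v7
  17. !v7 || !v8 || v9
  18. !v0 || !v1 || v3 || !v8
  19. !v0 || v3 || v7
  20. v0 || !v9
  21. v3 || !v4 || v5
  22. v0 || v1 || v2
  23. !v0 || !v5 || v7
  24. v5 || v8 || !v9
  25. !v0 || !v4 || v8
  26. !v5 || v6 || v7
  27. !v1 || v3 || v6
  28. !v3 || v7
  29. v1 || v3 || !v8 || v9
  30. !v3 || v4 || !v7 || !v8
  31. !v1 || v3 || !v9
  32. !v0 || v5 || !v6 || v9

v0: True; v1: True; v2: False; v3: True; v4: False; v5: True; v6: True; v7: True; v8: False; v9: False

Set v0 = True.
Set v1 = True.
  then (!v1 || v7) forces v7 = True.
Try v2 = True:
  (!v1 || !v2 || !v3 || !v7) forces v3 = False.
  (v3 || v9) forces v9 = True.
  clause (!v1 || v3 || !v9) is falsified — backtrack.
So v2 = False.
Set v3 = True.
  then (!v1 || !v3 || v6) forces v6 = True.
  then (!v6 || !v8) forces v8 = False.
  then (!v0 || !v4 || v8) forces v4 = False.
Set v5 = True.
Set v9 = False.
All clauses satisfied.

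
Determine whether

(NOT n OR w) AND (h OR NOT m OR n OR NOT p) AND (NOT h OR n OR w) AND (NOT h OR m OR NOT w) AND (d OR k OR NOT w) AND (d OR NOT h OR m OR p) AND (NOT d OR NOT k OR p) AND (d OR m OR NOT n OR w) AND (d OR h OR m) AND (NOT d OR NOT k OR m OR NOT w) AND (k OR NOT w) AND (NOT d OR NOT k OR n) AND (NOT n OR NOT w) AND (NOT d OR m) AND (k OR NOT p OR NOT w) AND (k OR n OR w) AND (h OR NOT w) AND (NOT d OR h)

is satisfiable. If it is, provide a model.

k = True, w = True, d = False, p = True, n = False, h = True, m = True

Try k = False:
  (k OR NOT w) forces w = False.
  (NOT n OR w) forces n = False.
  clause (k OR n OR w) is falsified — backtrack.
So k = True.
Set w = True.
  then (NOT n OR NOT w) forces n = False.
  then (h OR NOT w) forces h = True.
  then (NOT h OR m OR NOT w) forces m = True.
  then (NOT d OR NOT k OR n) forces d = False.
Set p = True.
All clauses satisfied.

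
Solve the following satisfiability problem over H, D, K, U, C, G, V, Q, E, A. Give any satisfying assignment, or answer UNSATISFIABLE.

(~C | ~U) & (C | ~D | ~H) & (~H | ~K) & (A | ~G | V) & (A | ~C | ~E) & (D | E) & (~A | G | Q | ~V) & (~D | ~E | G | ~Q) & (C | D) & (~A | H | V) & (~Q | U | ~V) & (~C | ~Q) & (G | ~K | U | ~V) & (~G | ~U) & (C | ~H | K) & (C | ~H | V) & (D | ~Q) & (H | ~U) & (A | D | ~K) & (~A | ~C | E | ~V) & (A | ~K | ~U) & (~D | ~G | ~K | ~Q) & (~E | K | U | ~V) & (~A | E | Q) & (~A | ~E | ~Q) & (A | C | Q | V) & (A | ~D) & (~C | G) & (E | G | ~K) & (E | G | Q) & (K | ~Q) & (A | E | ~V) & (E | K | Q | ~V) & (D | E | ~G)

H=T, D=T, K=F, U=F, C=T, G=T, V=F, Q=F, E=T, A=T

Set H = True.
  then (~H | ~K) forces K = False.
  then (C | ~H | K) forces C = True.
  then (~C | G) forces G = True.
  then (K | ~Q) forces Q = False.
  then (~C | ~U) forces U = False.
Set D = True.
  then (A | ~D) forces A = True.
  then (~A | E | Q) forces E = True.
  then (~E | K | U | ~V) forces V = False.
All clauses satisfied.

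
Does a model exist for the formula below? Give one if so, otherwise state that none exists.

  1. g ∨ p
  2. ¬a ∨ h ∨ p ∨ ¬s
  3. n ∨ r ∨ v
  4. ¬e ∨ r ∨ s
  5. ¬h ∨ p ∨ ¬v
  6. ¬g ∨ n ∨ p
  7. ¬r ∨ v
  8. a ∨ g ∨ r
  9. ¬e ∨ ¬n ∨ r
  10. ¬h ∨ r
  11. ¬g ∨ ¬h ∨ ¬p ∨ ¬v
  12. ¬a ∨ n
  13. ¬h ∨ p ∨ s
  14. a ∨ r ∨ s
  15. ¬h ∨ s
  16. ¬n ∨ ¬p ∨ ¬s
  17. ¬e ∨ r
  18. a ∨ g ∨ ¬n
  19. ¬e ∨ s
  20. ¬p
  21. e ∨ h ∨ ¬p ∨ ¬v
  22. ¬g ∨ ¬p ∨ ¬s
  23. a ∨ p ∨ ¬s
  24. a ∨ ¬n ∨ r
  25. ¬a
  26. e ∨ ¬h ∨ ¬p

g = True, v = True, e = False, r = True, h = False, s = False, p = False, a = False, n = True

Unit clause (¬p) forces p = False.
Unit clause (¬a) forces a = False.
In (g ∨ p) only g is left, so g = True.
In (¬g ∨ n ∨ p) only n is left, so n = True.
In (a ∨ p ∨ ¬s) only ¬s is left, so s = False.
In (a ∨ ¬n ∨ r) only r is left, so r = True.
In (¬r ∨ v) only v is left, so v = True.
In (¬h ∨ p ∨ s) only ¬h is left, so h = False.
In (¬e ∨ s) only ¬e is left, so e = False.
All clauses satisfied.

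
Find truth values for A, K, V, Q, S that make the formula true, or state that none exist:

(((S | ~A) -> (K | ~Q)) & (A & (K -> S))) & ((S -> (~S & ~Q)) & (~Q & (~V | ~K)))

A=T; K=F; V=F; Q=F; S=F

  ((S | ~A) -> (K | ~Q)) & (A & (K -> S)) = True
    (S | ~A) -> (K | ~Q) = True
      S | ~A = False
        ~A = False
      K | ~Q = True
        ~Q = True
    A & (K -> S) = True
      K -> S = True
  (S -> (~S & ~Q)) & (~Q & (~V | ~K)) = True
    S -> (~S & ~Q) = True
      ~S & ~Q = True
        ~S = True
        ~Q = True
    ~Q & (~V | ~K) = True
      ~Q = True
      ~V | ~K = True
        ~V = True
        ~K = True
Both conjuncts True, so the formula holds.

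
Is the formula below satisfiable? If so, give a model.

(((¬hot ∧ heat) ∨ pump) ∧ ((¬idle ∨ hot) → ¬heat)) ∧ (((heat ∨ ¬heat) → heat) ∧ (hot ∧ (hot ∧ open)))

Case hot = True: the formula simplifies to (pump ∧ ¬heat) ∧ (((heat ∨ ¬heat) → heat) ∧ open).
  heat = True: the conjunct ¬heat is False.
  heat = False: the conjunct (heat ∨ ¬heat) → heat becomes (False ∨ True) → False = False.
Case hot = False: the conjunct hot is False.
Both cases fail — unsatisfiable.

No satisfying assignment exists.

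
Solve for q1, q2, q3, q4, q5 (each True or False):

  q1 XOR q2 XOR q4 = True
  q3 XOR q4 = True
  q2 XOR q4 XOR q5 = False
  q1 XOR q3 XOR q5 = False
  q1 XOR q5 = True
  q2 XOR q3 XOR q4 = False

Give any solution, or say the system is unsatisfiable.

q1: False; q2: True; q3: True; q4: False; q5: True

q1 XOR q2 XOR q4 = F XOR T XOR F = True ✓
q3 XOR q4 = T XOR F = True ✓
q2 XOR q4 XOR q5 = T XOR F XOR T = False ✓
q1 XOR q3 XOR q5 = F XOR T XOR T = False ✓
q1 XOR q5 = F XOR T = True ✓
q2 XOR q3 XOR q4 = T XOR T XOR F = False ✓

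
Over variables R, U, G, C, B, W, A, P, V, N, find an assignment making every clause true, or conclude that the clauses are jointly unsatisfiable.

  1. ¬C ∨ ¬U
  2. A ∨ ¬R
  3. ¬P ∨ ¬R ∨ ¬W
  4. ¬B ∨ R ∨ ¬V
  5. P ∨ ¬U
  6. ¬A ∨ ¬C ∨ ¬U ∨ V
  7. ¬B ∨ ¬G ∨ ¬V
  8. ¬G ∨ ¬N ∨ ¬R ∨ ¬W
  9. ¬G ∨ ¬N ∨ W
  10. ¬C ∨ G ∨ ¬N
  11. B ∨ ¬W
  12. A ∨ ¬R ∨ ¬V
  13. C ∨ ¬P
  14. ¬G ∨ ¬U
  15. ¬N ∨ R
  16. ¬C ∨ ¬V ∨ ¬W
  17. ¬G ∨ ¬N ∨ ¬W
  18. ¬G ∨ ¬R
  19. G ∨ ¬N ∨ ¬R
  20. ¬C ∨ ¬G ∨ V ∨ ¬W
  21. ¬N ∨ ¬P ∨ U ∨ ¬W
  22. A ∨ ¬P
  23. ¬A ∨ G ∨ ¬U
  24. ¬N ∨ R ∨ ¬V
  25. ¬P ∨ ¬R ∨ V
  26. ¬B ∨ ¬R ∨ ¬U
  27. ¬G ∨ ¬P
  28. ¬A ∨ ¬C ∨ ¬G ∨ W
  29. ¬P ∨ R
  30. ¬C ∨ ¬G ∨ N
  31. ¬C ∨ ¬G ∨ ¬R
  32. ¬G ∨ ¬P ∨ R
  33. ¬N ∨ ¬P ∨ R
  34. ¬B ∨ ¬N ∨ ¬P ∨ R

Set R = False.
  then (¬N ∨ R) forces N = False.
  then (¬P ∨ R) forces P = False.
  then (P ∨ ¬U) forces U = False.
Set G = False.
Set C = False.
Set B = True.
  then (¬B ∨ R ∨ ¬V) forces V = False.
Set W = False.
Set A = False.
All clauses satisfied.

R = False, U = False, G = False, C = False, B = True, W = False, A = False, P = False, V = False, N = False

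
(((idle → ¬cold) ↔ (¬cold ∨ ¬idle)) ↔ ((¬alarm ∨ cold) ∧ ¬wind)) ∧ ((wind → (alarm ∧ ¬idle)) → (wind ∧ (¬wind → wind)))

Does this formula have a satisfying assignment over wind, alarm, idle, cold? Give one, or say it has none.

Case wind = True: the formula simplifies to ¬(((idle → ¬cold) ↔ (¬cold ∨ ¬idle))).
  idle = True: simplifies to ¬((¬cold ↔ ¬cold)).
    cold = True: this becomes ¬((False ↔ False)) = False.
    cold = False: this becomes ¬((True ↔ True)) = False.
  idle = False: this becomes ¬((True ↔ True)) = False.
Case wind = False: the conjunct (wind → (alarm ∧ ¬idle)) → (wind ∧ (¬wind → wind)) becomes (False → (alarm ∧ ¬idle)) → (False ∧ False) = False.
Both cases fail — unsatisfiable.

Unsatisfiable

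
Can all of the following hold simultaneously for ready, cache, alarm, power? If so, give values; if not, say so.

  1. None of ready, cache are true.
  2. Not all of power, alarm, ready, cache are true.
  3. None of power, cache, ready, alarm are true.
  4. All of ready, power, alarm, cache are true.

UNSATISFIABLE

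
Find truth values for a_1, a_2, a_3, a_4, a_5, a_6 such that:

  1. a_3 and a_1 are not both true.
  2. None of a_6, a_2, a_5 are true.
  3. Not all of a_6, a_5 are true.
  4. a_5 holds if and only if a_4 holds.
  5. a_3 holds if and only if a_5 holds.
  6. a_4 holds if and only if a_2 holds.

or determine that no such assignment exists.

a_1 = False; a_2 = False; a_3 = False; a_4 = False; a_5 = False; a_6 = False

  (1) a_3=F, a_1=F — not both ✓
  (2) {a_6, a_2, a_5}: 0 true — none ✓
  (3) {a_6, a_5}: 0/2 true — not all ✓
  (4) a_5=F, a_4=F — same ✓
  (5) a_3=F, a_5=F — same ✓
  (6) a_4=F, a_2=F — same ✓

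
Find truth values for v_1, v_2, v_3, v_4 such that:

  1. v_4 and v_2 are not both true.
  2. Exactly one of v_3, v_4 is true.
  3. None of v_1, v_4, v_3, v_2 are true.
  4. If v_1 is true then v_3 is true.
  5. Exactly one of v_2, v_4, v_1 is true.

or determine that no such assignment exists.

Case v_3 = True:
  Constraint (3) is violated (v_3=T) — contradiction.
Case v_3 = False:
  (2) with v_3=F forces v_4 = True.
  Constraint (3) is violated (v_4=T) — contradiction.
Both cases fail — unsatisfiable.

UNSATISFIABLE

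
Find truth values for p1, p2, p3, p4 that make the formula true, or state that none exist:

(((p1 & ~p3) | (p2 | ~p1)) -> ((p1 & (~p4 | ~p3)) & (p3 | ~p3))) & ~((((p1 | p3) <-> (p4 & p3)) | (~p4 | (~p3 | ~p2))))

The conjunct ~((((p1 | p3) <-> (p4 & p3)) | (~p4 | (~p3 | ~p2)))) is unsatisfiable on its own:
  p3 = True: simplifies to ~((p4 | (~p4 | ~p2))).
    p4 = True: this becomes ~((True | ~p2)) = False.
    p4 = False: this becomes ~((False | True)) = False.
  p3 = False: this becomes ~((~p1 | True)) = False.
So the whole conjunction is unsatisfiable.

The formula is unsatisfiable.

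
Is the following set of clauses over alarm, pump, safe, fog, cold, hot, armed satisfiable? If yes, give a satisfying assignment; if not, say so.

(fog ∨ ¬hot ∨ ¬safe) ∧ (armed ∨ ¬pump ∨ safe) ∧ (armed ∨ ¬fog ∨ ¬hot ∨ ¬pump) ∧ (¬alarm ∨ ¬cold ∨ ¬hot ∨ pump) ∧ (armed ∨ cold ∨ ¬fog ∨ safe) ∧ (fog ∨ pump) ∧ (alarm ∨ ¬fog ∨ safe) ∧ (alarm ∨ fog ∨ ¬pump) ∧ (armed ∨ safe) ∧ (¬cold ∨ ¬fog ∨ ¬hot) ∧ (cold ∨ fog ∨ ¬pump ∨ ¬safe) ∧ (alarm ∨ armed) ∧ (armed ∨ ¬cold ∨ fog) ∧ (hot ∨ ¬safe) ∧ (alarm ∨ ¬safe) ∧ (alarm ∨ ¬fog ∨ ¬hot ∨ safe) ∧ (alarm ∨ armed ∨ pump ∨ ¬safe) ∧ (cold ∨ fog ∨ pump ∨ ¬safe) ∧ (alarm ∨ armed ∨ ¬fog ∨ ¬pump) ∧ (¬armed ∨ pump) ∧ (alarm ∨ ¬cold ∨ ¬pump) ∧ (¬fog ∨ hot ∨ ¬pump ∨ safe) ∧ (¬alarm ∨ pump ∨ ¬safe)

Set alarm = True.
Try pump = False:
  (fog ∨ pump) forces fog = True.
  (¬armed ∨ pump) forces armed = False.
  (armed ∨ safe) forces safe = True.
  clause (¬alarm ∨ pump ∨ ¬safe) is falsified — backtrack.
So pump = True.
Set safe = True.
  then (hot ∨ ¬safe) forces hot = True.
  then (fog ∨ ¬hot ∨ ¬safe) forces fog = True.
  then (armed ∨ ¬fog ∨ ¬hot ∨ ¬pump) forces armed = True.
  then (¬cold ∨ ¬fog ∨ ¬hot) forces cold = False.
All clauses satisfied.

alarm: True, pump: True, safe: True, fog: True, cold: False, hot: True, armed: True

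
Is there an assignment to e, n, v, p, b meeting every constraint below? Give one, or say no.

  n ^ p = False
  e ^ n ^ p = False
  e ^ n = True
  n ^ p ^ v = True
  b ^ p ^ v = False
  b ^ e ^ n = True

e = False, n = True, v = True, p = True, b = False

n ^ p = T ^ T = False ✓
e ^ n ^ p = F ^ T ^ T = False ✓
e ^ n = F ^ T = True ✓
n ^ p ^ v = T ^ T ^ T = True ✓
b ^ p ^ v = F ^ T ^ T = False ✓
b ^ e ^ n = F ^ F ^ T = True ✓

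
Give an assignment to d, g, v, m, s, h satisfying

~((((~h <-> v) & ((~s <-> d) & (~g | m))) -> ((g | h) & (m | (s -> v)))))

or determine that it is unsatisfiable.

d = False, g = False, v = True, m = True, s = True, h = False

  ~((((~h <-> v) & ((~s <-> d) & (~g | m))) -> ((g | h) & (m | (s -> v))))) = True
    ((~h <-> v) & ((~s <-> d) & (~g | m))) -> ((g | h) & (m | (s -> v))) = False
      (~h <-> v) & ((~s <-> d) & (~g | m)) = True
        ~h <-> v = True
          ~h = True
        (~s <-> d) & (~g | m) = True
          ~s <-> d = True
            ~s = False
          ~g | m = True
            ~g = True
      (g | h) & (m | (s -> v)) = False
        g | h = False
        m | (s -> v) = True
          s -> v = True
The formula evaluates to True.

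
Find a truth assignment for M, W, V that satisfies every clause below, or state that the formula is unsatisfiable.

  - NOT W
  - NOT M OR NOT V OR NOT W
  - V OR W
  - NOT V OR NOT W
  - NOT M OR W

M: False, W: False, V: True

Unit clause (NOT W) forces W = False.
In (V OR W) only V is left, so V = True.
In (NOT M OR W) only NOT M is left, so M = False.
All clauses satisfied.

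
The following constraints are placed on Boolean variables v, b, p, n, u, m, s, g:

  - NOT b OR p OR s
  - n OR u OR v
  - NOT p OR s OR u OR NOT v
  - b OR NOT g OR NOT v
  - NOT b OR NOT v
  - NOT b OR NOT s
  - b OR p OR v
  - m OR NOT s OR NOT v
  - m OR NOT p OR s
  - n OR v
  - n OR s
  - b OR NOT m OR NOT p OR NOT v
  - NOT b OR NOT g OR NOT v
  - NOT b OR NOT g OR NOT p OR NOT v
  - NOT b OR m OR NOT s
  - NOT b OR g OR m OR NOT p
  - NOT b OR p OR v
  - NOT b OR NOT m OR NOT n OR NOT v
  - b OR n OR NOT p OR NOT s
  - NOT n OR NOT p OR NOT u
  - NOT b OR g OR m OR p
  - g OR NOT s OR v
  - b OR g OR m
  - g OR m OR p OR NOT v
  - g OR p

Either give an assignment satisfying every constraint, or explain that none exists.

v = False; b = True; p = True; n = True; u = False; m = True; s = False; g = False

Try v = True:
  (NOT b OR NOT v) forces b = False.
  (b OR NOT g OR NOT v) forces g = False.
  (b OR g OR m) forces m = True.
  (b OR NOT m OR NOT p OR NOT v) forces p = False.
  clause (g OR p) is falsified — backtrack.
So v = False.
  then (n OR v) forces n = True.
Set b = True.
  then (NOT b OR NOT s) forces s = False.
  then (NOT b OR p OR v) forces p = True.
  then (NOT n OR NOT p OR NOT u) forces u = False.
  then (m OR NOT p OR s) forces m = True.
Set g = False.
All clauses satisfied.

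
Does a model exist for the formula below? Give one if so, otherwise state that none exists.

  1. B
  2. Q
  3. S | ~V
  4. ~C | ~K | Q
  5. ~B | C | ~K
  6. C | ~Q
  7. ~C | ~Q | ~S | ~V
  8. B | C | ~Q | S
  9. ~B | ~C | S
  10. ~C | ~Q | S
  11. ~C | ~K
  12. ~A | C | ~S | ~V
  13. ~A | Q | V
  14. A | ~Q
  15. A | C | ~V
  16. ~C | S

Unit clause (B) forces B = True.
Unit clause (Q) forces Q = True.
In (C | ~Q) only C is left, so C = True.
In (~B | ~C | S) only S is left, so S = True.
In (~C | ~K) only ~K is left, so K = False.
In (A | ~Q) only A is left, so A = True.
In (~C | ~Q | ~S | ~V) only ~V is left, so V = False.
All clauses satisfied.

V=F, K=F, Q=T, B=T, C=T, S=T, A=T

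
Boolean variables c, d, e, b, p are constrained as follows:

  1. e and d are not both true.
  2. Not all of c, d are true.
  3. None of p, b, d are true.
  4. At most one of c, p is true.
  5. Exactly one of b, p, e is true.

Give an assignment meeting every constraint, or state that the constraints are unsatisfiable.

c = True, d = False, e = True, b = False, p = False

  (1) e=T, d=F — not both ✓
  (2) {c, d}: 1/2 true — not all ✓
  (3) {p, b, d}: 0 true — none ✓
  (4) {c, p}: 1 true — at most one ✓
  (5) {b, p, e}: 1 true — exactly one ✓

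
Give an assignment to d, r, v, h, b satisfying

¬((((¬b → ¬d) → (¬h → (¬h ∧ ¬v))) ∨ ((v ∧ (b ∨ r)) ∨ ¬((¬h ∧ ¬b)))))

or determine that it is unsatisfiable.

d = False, r = False, v = True, h = False, b = False

  ¬((((¬b → ¬d) → (¬h → (¬h ∧ ¬v))) ∨ ((v ∧ (b ∨ r)) ∨ ¬((¬h ∧ ¬b))))) = True
    ((¬b → ¬d) → (¬h → (¬h ∧ ¬v))) ∨ ((v ∧ (b ∨ r)) ∨ ¬((¬h ∧ ¬b))) = False
      (¬b → ¬d) → (¬h → (¬h ∧ ¬v)) = False
        ¬b → ¬d = True
          ¬b = True
          ¬d = True
        ¬h → (¬h ∧ ¬v) = False
          ¬h = True
          ¬h ∧ ¬v = False
            ¬h = True
            ¬v = False
      (v ∧ (b ∨ r)) ∨ ¬((¬h ∧ ¬b)) = False
        v ∧ (b ∨ r) = False
          b ∨ r = False
        ¬((¬h ∧ ¬b)) = False
          ¬h ∧ ¬b = True
            ¬h = True
            ¬b = True
The formula evaluates to True.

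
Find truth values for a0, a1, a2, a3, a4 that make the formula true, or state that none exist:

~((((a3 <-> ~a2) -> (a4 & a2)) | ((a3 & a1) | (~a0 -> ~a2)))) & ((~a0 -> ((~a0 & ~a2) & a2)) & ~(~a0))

Unsatisfiable — no assignment works.

Case a0 = True: the conjunct ~((((a3 <-> ~a2) -> (a4 & a2)) | ((a3 & a1) | (~a0 -> ~a2)))) becomes ~((((a3 <-> ~a2) -> (a4 & a2)) | True)) = False.
Case a0 = False: the conjunct ~(~a0) becomes ~(~False) = False.
Both cases fail — unsatisfiable.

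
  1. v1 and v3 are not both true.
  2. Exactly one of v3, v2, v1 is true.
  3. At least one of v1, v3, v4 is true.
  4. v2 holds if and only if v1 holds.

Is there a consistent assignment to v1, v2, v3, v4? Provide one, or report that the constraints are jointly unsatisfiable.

v1=F, v2=F, v3=T, v4=F

  (1) v1=F, v3=T — not both ✓
  (2) {v3, v2, v1}: 1 true — exactly one ✓
  (3) {v1, v3, v4}: 1 true — at least one ✓
  (4) v2=F, v1=F — same ✓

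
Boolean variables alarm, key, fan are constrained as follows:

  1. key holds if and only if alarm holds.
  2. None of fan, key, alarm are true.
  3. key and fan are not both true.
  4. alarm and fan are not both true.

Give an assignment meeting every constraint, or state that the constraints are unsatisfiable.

alarm = False; key = False; fan = False

  (1) key=F, alarm=F — same ✓
  (2) {fan, key, alarm}: 0 true — none ✓
  (3) key=F, fan=F — not both ✓
  (4) alarm=F, fan=F — not both ✓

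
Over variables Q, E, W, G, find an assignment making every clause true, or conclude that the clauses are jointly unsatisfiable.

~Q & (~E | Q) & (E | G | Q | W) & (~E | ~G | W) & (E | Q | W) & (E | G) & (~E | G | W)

Q=F, E=F, W=T, G=T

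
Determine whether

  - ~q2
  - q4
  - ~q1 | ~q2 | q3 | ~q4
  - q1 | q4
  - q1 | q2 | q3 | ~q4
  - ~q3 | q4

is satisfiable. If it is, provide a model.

Unit clause (~q2) forces q2 = False.
Unit clause (q4) forces q4 = True.
Set q1 = False.
  then (q1 | q2 | q3 | ~q4) forces q3 = True.
Check each clause:
  (~q2): ~q2 holds.
  (q4): q4 holds.
  (~q1 | ~q2 | q3 | ~q4): ~q1 holds.
  (q1 | q4): q4 holds.
  (q1 | q2 | q3 | ~q4): q3 holds.
  (~q3 | q4): q4 holds.
All clauses satisfied.

q1 = False, q2 = False, q3 = True, q4 = True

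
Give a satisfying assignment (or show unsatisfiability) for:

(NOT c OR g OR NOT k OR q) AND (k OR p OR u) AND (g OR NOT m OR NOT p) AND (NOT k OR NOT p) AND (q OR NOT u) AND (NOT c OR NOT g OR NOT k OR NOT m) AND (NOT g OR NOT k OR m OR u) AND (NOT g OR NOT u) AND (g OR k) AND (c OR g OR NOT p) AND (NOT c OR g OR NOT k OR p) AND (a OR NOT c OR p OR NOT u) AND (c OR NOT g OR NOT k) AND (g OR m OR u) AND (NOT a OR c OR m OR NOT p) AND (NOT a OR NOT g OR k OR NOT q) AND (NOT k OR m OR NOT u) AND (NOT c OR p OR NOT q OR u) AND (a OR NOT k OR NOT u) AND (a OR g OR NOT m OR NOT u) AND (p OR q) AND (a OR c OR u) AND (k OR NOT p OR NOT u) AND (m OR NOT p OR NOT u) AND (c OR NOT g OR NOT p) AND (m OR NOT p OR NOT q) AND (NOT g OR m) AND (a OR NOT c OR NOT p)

Set u = False.
Set k = False.
  then (k OR p OR u) forces p = True.
  then (g OR k) forces g = True.
  then (c OR NOT g OR NOT p) forces c = True.
  then (NOT g OR m) forces m = True.
  then (a OR NOT c OR NOT p) forces a = True.
  then (NOT a OR NOT g OR k OR NOT q) forces q = False.
All clauses satisfied.

u: False, k: False, a: True, m: True, g: True, q: False, p: True, c: True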